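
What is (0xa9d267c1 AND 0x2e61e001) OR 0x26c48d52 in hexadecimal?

0xa9d267c1 AND 0x2e61e001 = 0x28406001.
Then OR with 0x26c48d52.

0x2ec4ed53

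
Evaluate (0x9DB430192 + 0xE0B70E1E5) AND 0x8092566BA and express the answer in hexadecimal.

0x216232

Add column by column in base 16, right to left:
  2+5 = 7
  9+E = 7 carry 1
  1+1+1 = 3
  0+E = E
  3+0 = 3
  4+7 = B
  B+B = 6 carry 1
  D+0+1 = E
  9+E = 7 carry 1
  final carry 1
Sum = 0x17E6B3E377; now AND with 0x8092566BA:
  1&0=0, 7&8=0, E&0=0, 6&9=0, B&2=2, 3&5=1, E&6=6, 3&6=2, 7&B=3, 7&A=2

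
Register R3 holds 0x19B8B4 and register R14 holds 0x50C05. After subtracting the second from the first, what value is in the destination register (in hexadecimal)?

Subtract column by column in base 16:
  4-5 → F (borrow)
  B-0-1 → A
  8-C → C (borrow)
  B-0-1 → A
  9-5 → 4
  1-0 → 1

0x14ACAF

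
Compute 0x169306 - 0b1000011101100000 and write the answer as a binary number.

0x169306 = 0b101101001001100000110 in binary.
Subtract column by column in base 2:
  0-0 → 0
  1-0 → 1
  1-0 → 1
  0-0 → 0
  0-0 → 0
  0-1 → 1 (borrow)
  0-1-1 → 0 (borrow)
  0-0-1 → 1 (borrow)
  1-1-1 → 1 (borrow)
  1-1-1 → 1 (borrow)
  0-1-1 → 0 (borrow)
  0-0-1 → 1 (borrow)
  1-0-1 → 0
  0-0 → 0
  0-0 → 0
  1-1 → 0
  0-0 → 0
  1-0 → 1
  1-0 → 1
  0-0 → 0
  1-0 → 1

0b101100000101110100110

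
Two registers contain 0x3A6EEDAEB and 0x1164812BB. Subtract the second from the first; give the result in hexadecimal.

Subtract column by column in base 16:
  B-B → 0
  E-B → 3
  A-2 → 8
  D-1 → C
  E-8 → 6
  E-4 → A
  6-6 → 0
  A-1 → 9
  3-1 → 2

0x290A6C830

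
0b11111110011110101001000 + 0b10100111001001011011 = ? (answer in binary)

0b100010011010111110100011

Add column by column in base 2, right to left:
  0+1 = 1
  0+1 = 1
  0+0 = 0
  1+1 = 0 carry 1
  0+1+1 = 0 carry 1
  0+0+1 = 1
  1+1 = 0 carry 1
  0+0+1 = 1
  1+0 = 1
  0+1 = 1
  1+0 = 1
  1+0 = 1
  1+1 = 0 carry 1
  1+1+1 = 1 carry 1
  0+1+1 = 0 carry 1
  0+0+1 = 1
  1+0 = 1
  1+1 = 0 carry 1
  1+0+1 = 0 carry 1
  1+1+1 = 1 carry 1
  1+0+1 = 0 carry 1
  1+0+1 = 0 carry 1
  1+0+1 = 0 carry 1
  final carry 1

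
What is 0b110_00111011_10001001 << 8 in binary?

Left shift by 8: append 8 zero bits.

0b110001110111000100100000000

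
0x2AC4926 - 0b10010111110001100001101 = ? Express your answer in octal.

0x2AC4926 = 0o253044446 in octal.
0b10010111110001100001101 = 0o22761415 in octal.
Subtract column by column in base 8:
  6-5 → 1
  4-1 → 3
  4-4 → 0
  4-1 → 3
  4-6 → 6 (borrow)
  0-7-1 → 0 (borrow)
  3-2-1 → 0
  5-2 → 3
  2-0 → 2

0o230063031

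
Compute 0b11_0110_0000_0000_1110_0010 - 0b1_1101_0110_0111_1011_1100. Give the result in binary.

0b110001001100100100110

Subtract column by column in base 2:
  0-0 → 0
  1-0 → 1
  0-1 → 1 (borrow)
  0-1-1 → 0 (borrow)
  0-1-1 → 0 (borrow)
  1-1-1 → 1 (borrow)
  1-0-1 → 0
  1-1 → 0
  0-1 → 1 (borrow)
  0-1-1 → 0 (borrow)
  0-1-1 → 0 (borrow)
  0-0-1 → 1 (borrow)
  0-0-1 → 1 (borrow)
  0-1-1 → 0 (borrow)
  0-1-1 → 0 (borrow)
  0-0-1 → 1 (borrow)
  0-1-1 → 0 (borrow)
  1-0-1 → 0
  1-1 → 0
  0-1 → 1 (borrow)
  1-1-1 → 1 (borrow)
  1-0-1 → 0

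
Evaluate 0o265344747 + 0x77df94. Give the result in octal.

0o323324573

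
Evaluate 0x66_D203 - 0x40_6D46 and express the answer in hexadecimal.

0x2664BD

Subtract column by column in base 16:
  3-6 → D (borrow)
  0-4-1 → B (borrow)
  2-D-1 → 4 (borrow)
  D-6-1 → 6
  6-0 → 6
  6-4 → 2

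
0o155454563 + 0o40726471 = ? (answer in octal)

Add column by column in base 8, right to left:
  3+1 = 4
  6+7 = 5 carry 1
  5+4+1 = 2 carry 1
  4+6+1 = 3 carry 1
  5+2+1 = 0 carry 1
  4+7+1 = 4 carry 1
  5+0+1 = 6
  5+4 = 1 carry 1
  1+0+1 = 2

0o216403254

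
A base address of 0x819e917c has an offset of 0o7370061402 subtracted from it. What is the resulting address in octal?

0o10557427172

0x819e917c = 0o20147510574 in octal.
Subtract column by column in base 8:
  4-2 → 2
  7-0 → 7
  5-4 → 1
  0-1 → 7 (borrow)
  1-6-1 → 2 (borrow)
  5-0-1 → 4
  7-0 → 7
  4-7 → 5 (borrow)
  1-3-1 → 5 (borrow)
  0-7-1 → 0 (borrow)
  2-0-1 → 1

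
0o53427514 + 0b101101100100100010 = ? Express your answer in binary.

0b101100010000100001101110

0o53427514 = 0b101011100010111101001100 in binary.
Add column by column in base 2, right to left:
  0+0 = 0
  0+1 = 1
  1+0 = 1
  1+0 = 1
  0+0 = 0
  0+1 = 1
  1+0 = 1
  0+0 = 0
  1+1 = 0 carry 1
  1+0+1 = 0 carry 1
  1+0+1 = 0 carry 1
  1+1+1 = 1 carry 1
  0+1+1 = 0 carry 1
  1+0+1 = 0 carry 1
  0+1+1 = 0 carry 1
  0+1+1 = 0 carry 1
  0+0+1 = 1
  1+1 = 0 carry 1
  1+0+1 = 0 carry 1
  1+0+1 = 0 carry 1
  0+0+1 = 1
  1+0 = 1
  0+0 = 0
  1+0 = 1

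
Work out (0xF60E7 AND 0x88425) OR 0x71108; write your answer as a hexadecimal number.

0xF60E7 AND 0x88425 = 0x80025.
Then OR with 0x71108.

0xF112D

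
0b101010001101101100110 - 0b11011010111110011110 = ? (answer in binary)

0b1110110101111001000

Subtract column by column in base 2:
  0-0 → 0
  1-1 → 0
  1-1 → 0
  0-1 → 1 (borrow)
  0-1-1 → 0 (borrow)
  1-0-1 → 0
  1-0 → 1
  0-1 → 1 (borrow)
  1-1-1 → 1 (borrow)
  1-1-1 → 1 (borrow)
  0-1-1 → 0 (borrow)
  1-1-1 → 1 (borrow)
  1-0-1 → 0
  0-1 → 1 (borrow)
  0-0-1 → 1 (borrow)
  0-1-1 → 0 (borrow)
  1-1-1 → 1 (borrow)
  0-0-1 → 1 (borrow)
  1-1-1 → 1 (borrow)
  0-1-1 → 0 (borrow)
  1-0-1 → 0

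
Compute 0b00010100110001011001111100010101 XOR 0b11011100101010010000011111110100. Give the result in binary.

0b11001000011011001001100011100001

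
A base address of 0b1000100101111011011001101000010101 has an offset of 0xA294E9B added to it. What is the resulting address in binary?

0b1000110000000101101110100010110000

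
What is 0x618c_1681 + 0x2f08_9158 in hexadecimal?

0x9094a7d9

Add column by column in base 16, right to left:
  1+8 = 9
  8+5 = d
  6+1 = 7
  1+9 = a
  c+8 = 4 carry 1
  8+0+1 = 9
  1+f = 0 carry 1
  6+2+1 = 9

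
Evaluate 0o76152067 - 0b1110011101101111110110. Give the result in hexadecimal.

0xBEF841

0o76152067 = 0xF8D437 in hexadecimal.
0b1110011101101111110110 = 0x39DBF6 in hexadecimal.
Subtract column by column in base 16:
  7-6 → 1
  3-F → 4 (borrow)
  4-B-1 → 8 (borrow)
  D-D-1 → F (borrow)
  8-9-1 → E (borrow)
  F-3-1 → B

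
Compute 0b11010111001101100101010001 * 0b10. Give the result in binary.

0b110101110011011001010100010

Multiply each base-2 digit by 2, carrying:
  1×2 = 2 → write 0 carry 1
  0×2+1 = 1 → write 1
  0×2 = 0 → write 0
  0×2 = 0 → write 0
  1×2 = 2 → write 0 carry 1
  0×2+1 = 1 → write 1
  1×2 = 2 → write 0 carry 1
  0×2+1 = 1 → write 1
  1×2 = 2 → write 0 carry 1
  0×2+1 = 1 → write 1
  0×2 = 0 → write 0
  1×2 = 2 → write 0 carry 1
  1×2+1 = 3 → write 1 carry 1
  0×2+1 = 1 → write 1
  1×2 = 2 → write 0 carry 1
  1×2+1 = 3 → write 1 carry 1
  0×2+1 = 1 → write 1
  0×2 = 0 → write 0
  1×2 = 2 → write 0 carry 1
  1×2+1 = 3 → write 1 carry 1
  1×2+1 = 3 → write 1 carry 1
  0×2+1 = 1 → write 1
  1×2 = 2 → write 0 carry 1
  0×2+1 = 1 → write 1
  1×2 = 2 → write 0 carry 1
  1×2+1 = 3 → write 1 carry 1
  remaining carry: 1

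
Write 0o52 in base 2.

Each octal digit is 3 bits: 5=101 2=010.

0b101010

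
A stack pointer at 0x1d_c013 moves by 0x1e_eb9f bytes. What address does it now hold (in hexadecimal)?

0x3cabb2

Add column by column in base 16, right to left:
  3+f = 2 carry 1
  1+9+1 = b
  0+b = b
  c+e = a carry 1
  d+e+1 = c carry 1
  1+1+1 = 3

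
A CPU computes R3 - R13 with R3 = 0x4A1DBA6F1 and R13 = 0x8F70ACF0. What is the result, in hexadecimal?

0x4126AFA01

Subtract column by column in base 16:
  1-0 → 1
  F-F → 0
  6-C → A (borrow)
  A-A-1 → F (borrow)
  B-0-1 → A
  D-7 → 6
  1-F → 2 (borrow)
  A-8-1 → 1
  4-0 → 4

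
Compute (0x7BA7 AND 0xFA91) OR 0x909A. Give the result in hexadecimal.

0xFA9B

0x7BA7 AND 0xFA91 = 0x7A81.
Then OR with 0x909A.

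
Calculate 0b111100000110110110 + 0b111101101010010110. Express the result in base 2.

0b1111001110001001100

Add column by column in base 2, right to left:
  0+0 = 0
  1+1 = 0 carry 1
  1+1+1 = 1 carry 1
  0+0+1 = 1
  1+1 = 0 carry 1
  1+0+1 = 0 carry 1
  0+0+1 = 1
  1+1 = 0 carry 1
  1+0+1 = 0 carry 1
  0+1+1 = 0 carry 1
  0+0+1 = 1
  0+1 = 1
  0+1 = 1
  0+0 = 0
  1+1 = 0 carry 1
  1+1+1 = 1 carry 1
  1+1+1 = 1 carry 1
  1+1+1 = 1 carry 1
  final carry 1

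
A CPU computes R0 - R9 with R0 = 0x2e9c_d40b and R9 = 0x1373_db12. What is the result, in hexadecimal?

Subtract column by column in base 16:
  b-2 → 9
  0-1 → f (borrow)
  4-b-1 → 8 (borrow)
  d-d-1 → f (borrow)
  c-3-1 → 8
  9-7 → 2
  e-3 → b
  2-1 → 1

0x1b28f8f9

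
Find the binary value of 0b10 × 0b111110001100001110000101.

Multiply each base-2 digit by 2, carrying:
  1×2 = 2 → write 0 carry 1
  0×2+1 = 1 → write 1
  1×2 = 2 → write 0 carry 1
  0×2+1 = 1 → write 1
  0×2 = 0 → write 0
  0×2 = 0 → write 0
  0×2 = 0 → write 0
  1×2 = 2 → write 0 carry 1
  1×2+1 = 3 → write 1 carry 1
  1×2+1 = 3 → write 1 carry 1
  0×2+1 = 1 → write 1
  0×2 = 0 → write 0
  0×2 = 0 → write 0
  0×2 = 0 → write 0
  1×2 = 2 → write 0 carry 1
  1×2+1 = 3 → write 1 carry 1
  0×2+1 = 1 → write 1
  0×2 = 0 → write 0
  0×2 = 0 → write 0
  1×2 = 2 → write 0 carry 1
  1×2+1 = 3 → write 1 carry 1
  1×2+1 = 3 → write 1 carry 1
  1×2+1 = 3 → write 1 carry 1
  1×2+1 = 3 → write 1 carry 1
  remaining carry: 1

0b1111100011000011100001010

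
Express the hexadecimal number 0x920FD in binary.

Expand each hex digit to 4 bits: 9=1001 2=0010 0=0000 F=1111 D=1101.

0b10010010000011111101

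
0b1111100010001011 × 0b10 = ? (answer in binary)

0b11111000100010110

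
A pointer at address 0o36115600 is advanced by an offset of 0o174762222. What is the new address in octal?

0o233100022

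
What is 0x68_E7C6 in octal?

0o32163706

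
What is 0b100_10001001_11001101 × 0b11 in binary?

0b11011001110101100111

Multiply each base-2 digit by 3, carrying:
  1×3 = 3 → write 1 carry 1
  0×3+1 = 1 → write 1
  1×3 = 3 → write 1 carry 1
  1×3+1 = 4 → write 0 carry 2
  0×3+2 = 2 → write 0 carry 1
  0×3+1 = 1 → write 1
  1×3 = 3 → write 1 carry 1
  1×3+1 = 4 → write 0 carry 2
  1×3+2 = 5 → write 1 carry 2
  0×3+2 = 2 → write 0 carry 1
  0×3+1 = 1 → write 1
  1×3 = 3 → write 1 carry 1
  0×3+1 = 1 → write 1
  0×3 = 0 → write 0
  0×3 = 0 → write 0
  1×3 = 3 → write 1 carry 1
  0×3+1 = 1 → write 1
  0×3 = 0 → write 0
  1×3 = 3 → write 1 carry 1
  remaining carry: 1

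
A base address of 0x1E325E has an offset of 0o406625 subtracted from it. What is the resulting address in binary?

0b111000010010011001001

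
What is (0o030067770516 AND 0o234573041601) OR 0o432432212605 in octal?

0o432473252605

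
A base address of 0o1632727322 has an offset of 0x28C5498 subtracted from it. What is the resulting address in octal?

0x28C5498 = 0o243052230 in octal.
Subtract column by column in base 8:
  2-0 → 2
  2-3 → 7 (borrow)
  3-2-1 → 0
  7-2 → 5
  2-5 → 5 (borrow)
  7-0-1 → 6
  2-3 → 7 (borrow)
  3-4-1 → 6 (borrow)
  6-2-1 → 3
  1-0 → 1

0o1367655072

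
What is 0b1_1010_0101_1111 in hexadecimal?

Group the bits into nibbles: 0001 1010 0101 1111 → 1A5F.

0x1A5F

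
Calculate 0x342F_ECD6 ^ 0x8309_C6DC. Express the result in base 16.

0xB7262A0A

XOR each hex digit independently (no carries):
  3^8=B, 4^3=7, 2^0=2, F^9=6, E^C=2, C^6=A, D^D=0, 6^C=A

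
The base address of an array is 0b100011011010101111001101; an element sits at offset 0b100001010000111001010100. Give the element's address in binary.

Add column by column in base 2, right to left:
  1+0 = 1
  0+0 = 0
  1+1 = 0 carry 1
  1+0+1 = 0 carry 1
  0+1+1 = 0 carry 1
  0+0+1 = 1
  1+1 = 0 carry 1
  1+0+1 = 0 carry 1
  1+0+1 = 0 carry 1
  1+1+1 = 1 carry 1
  0+1+1 = 0 carry 1
  1+1+1 = 1 carry 1
  0+0+1 = 1
  1+0 = 1
  0+0 = 0
  1+0 = 1
  1+1 = 0 carry 1
  0+0+1 = 1
  1+1 = 0 carry 1
  1+0+1 = 0 carry 1
  0+0+1 = 1
  0+0 = 0
  0+0 = 0
  1+1 = 0 carry 1
  final carry 1

0b1000100101011101000100001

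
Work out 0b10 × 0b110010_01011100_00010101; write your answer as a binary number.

0b11001001011100000101010

Multiply each base-2 digit by 2, carrying:
  1×2 = 2 → write 0 carry 1
  0×2+1 = 1 → write 1
  1×2 = 2 → write 0 carry 1
  0×2+1 = 1 → write 1
  1×2 = 2 → write 0 carry 1
  0×2+1 = 1 → write 1
  0×2 = 0 → write 0
  0×2 = 0 → write 0
  0×2 = 0 → write 0
  0×2 = 0 → write 0
  1×2 = 2 → write 0 carry 1
  1×2+1 = 3 → write 1 carry 1
  1×2+1 = 3 → write 1 carry 1
  0×2+1 = 1 → write 1
  1×2 = 2 → write 0 carry 1
  0×2+1 = 1 → write 1
  0×2 = 0 → write 0
  1×2 = 2 → write 0 carry 1
  0×2+1 = 1 → write 1
  0×2 = 0 → write 0
  1×2 = 2 → write 0 carry 1
  1×2+1 = 3 → write 1 carry 1
  remaining carry: 1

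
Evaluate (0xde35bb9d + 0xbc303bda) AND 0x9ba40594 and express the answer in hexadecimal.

0x9a240514

Add column by column in base 16, right to left:
  d+a = 7 carry 1
  9+d+1 = 7 carry 1
  b+b+1 = 7 carry 1
  b+3+1 = f
  5+0 = 5
  3+3 = 6
  e+c = a carry 1
  d+b+1 = 9 carry 1
  final carry 1
Sum = 0x19a65f777; now AND with 0x9ba40594:
  1&0=0, 9&9=9, a&b=a, 6&a=2, 5&4=4, f&0=0, 7&5=5, 7&9=1, 7&4=4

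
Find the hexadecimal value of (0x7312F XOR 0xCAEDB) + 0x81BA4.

First 0x7312F XOR 0xCAEDB = 0xB9FF4.
Add column by column in base 16, right to left:
  4+4 = 8
  F+A = 9 carry 1
  F+B+1 = B carry 1
  9+1+1 = B
  B+8 = 3 carry 1
  final carry 1

0x13BB98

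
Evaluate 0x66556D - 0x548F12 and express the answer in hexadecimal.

Subtract column by column in base 16:
  D-2 → B
  6-1 → 5
  5-F → 6 (borrow)
  5-8-1 → C (borrow)
  6-4-1 → 1
  6-5 → 1

0x11C65B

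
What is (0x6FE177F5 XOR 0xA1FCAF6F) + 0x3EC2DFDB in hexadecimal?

0x10CE0B875

First 0x6FE177F5 XOR 0xA1FCAF6F = 0xCE1DD89A.
Add column by column in base 16, right to left:
  A+B = 5 carry 1
  9+D+1 = 7 carry 1
  8+F+1 = 8 carry 1
  D+D+1 = B carry 1
  D+2+1 = 0 carry 1
  1+C+1 = E
  E+E = C carry 1
  C+3+1 = 0 carry 1
  final carry 1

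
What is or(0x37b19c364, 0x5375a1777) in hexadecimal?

OR each hex digit independently (no carries):
  3|5=7, 7|3=7, b|7=f, 1|5=5, 9|a=b, c|1=d, 3|7=7, 6|7=7, 4|7=7

0x77f5bd777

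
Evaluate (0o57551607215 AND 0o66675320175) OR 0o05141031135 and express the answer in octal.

0o47551231135

0o57551607215 AND 0o66675320175 = 0o46451200015.
Then OR with 0o05141031135.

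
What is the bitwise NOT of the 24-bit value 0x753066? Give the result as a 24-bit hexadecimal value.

Each hex digit d becomes F−d:
  7→8, 5→A, 3→C, 0→F, 6→9, 6→9

0x8ACF99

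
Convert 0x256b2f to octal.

Expand each hex digit to 4 bits: 2=0010 5=0101 6=0110 b=1011 2=0010 f=1111.
Group the bits in threes: 001 001 010 110 101 100 101 111 → 11265457.

0o11265457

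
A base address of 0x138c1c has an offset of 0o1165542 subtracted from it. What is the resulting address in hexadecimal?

0xea0ba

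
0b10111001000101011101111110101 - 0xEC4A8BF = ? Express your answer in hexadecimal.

0b10111001000101011101111110101 = 0x1722BBF5 in hexadecimal.
Subtract column by column in base 16:
  5-F → 6 (borrow)
  F-B-1 → 3
  B-8 → 3
  B-A → 1
  2-4 → E (borrow)
  2-C-1 → 5 (borrow)
  7-E-1 → 8 (borrow)
  1-0-1 → 0

0x85E1336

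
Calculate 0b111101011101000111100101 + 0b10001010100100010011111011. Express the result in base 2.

Add column by column in base 2, right to left:
  1+1 = 0 carry 1
  0+1+1 = 0 carry 1
  1+0+1 = 0 carry 1
  0+1+1 = 0 carry 1
  0+1+1 = 0 carry 1
  1+1+1 = 1 carry 1
  1+1+1 = 1 carry 1
  1+1+1 = 1 carry 1
  1+0+1 = 0 carry 1
  0+0+1 = 1
  0+1 = 1
  0+0 = 0
  1+0 = 1
  0+0 = 0
  1+1 = 0 carry 1
  1+0+1 = 0 carry 1
  1+0+1 = 0 carry 1
  0+1+1 = 0 carry 1
  1+0+1 = 0 carry 1
  0+1+1 = 0 carry 1
  1+0+1 = 0 carry 1
  1+1+1 = 1 carry 1
  1+0+1 = 0 carry 1
  1+0+1 = 0 carry 1
  0+0+1 = 1
  0+1 = 1

0b11001000000001011011100000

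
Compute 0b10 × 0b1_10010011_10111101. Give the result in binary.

Multiply each base-2 digit by 2, carrying:
  1×2 = 2 → write 0 carry 1
  0×2+1 = 1 → write 1
  1×2 = 2 → write 0 carry 1
  1×2+1 = 3 → write 1 carry 1
  1×2+1 = 3 → write 1 carry 1
  1×2+1 = 3 → write 1 carry 1
  0×2+1 = 1 → write 1
  1×2 = 2 → write 0 carry 1
  1×2+1 = 3 → write 1 carry 1
  1×2+1 = 3 → write 1 carry 1
  0×2+1 = 1 → write 1
  0×2 = 0 → write 0
  1×2 = 2 → write 0 carry 1
  0×2+1 = 1 → write 1
  0×2 = 0 → write 0
  1×2 = 2 → write 0 carry 1
  1×2+1 = 3 → write 1 carry 1
  remaining carry: 1

0b110010011101111010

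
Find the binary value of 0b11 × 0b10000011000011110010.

Multiply each base-2 digit by 3, carrying:
  0×3 = 0 → write 0
  1×3 = 3 → write 1 carry 1
  0×3+1 = 1 → write 1
  0×3 = 0 → write 0
  1×3 = 3 → write 1 carry 1
  1×3+1 = 4 → write 0 carry 2
  1×3+2 = 5 → write 1 carry 2
  1×3+2 = 5 → write 1 carry 2
  0×3+2 = 2 → write 0 carry 1
  0×3+1 = 1 → write 1
  0×3 = 0 → write 0
  0×3 = 0 → write 0
  1×3 = 3 → write 1 carry 1
  1×3+1 = 4 → write 0 carry 2
  0×3+2 = 2 → write 0 carry 1
  0×3+1 = 1 → write 1
  0×3 = 0 → write 0
  0×3 = 0 → write 0
  0×3 = 0 → write 0
  1×3 = 3 → write 1 carry 1
  remaining carry: 1

0b110001001001011010110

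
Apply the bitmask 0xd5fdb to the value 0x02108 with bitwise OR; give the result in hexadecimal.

0xd7fdb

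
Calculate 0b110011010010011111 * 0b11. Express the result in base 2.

Multiply each base-2 digit by 3, carrying:
  1×3 = 3 → write 1 carry 1
  1×3+1 = 4 → write 0 carry 2
  1×3+2 = 5 → write 1 carry 2
  1×3+2 = 5 → write 1 carry 2
  1×3+2 = 5 → write 1 carry 2
  0×3+2 = 2 → write 0 carry 1
  0×3+1 = 1 → write 1
  1×3 = 3 → write 1 carry 1
  0×3+1 = 1 → write 1
  0×3 = 0 → write 0
  1×3 = 3 → write 1 carry 1
  0×3+1 = 1 → write 1
  1×3 = 3 → write 1 carry 1
  1×3+1 = 4 → write 0 carry 2
  0×3+2 = 2 → write 0 carry 1
  0×3+1 = 1 → write 1
  1×3 = 3 → write 1 carry 1
  1×3+1 = 4 → write 0 carry 2
  remaining carry: 10

0b10011001110111011101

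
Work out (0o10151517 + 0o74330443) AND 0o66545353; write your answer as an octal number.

Add column by column in base 8, right to left:
  7+3 = 2 carry 1
  1+4+1 = 6
  5+4 = 1 carry 1
  1+0+1 = 2
  5+3 = 0 carry 1
  1+3+1 = 5
  0+4 = 4
  1+7 = 0 carry 1
  final carry 1
Sum = 0o104502162; now AND with 0o66545353:
  1&0=0, 0&6=0, 4&6=4, 5&5=5, 0&4=0, 2&5=0, 1&3=1, 6&5=4, 2&3=2

0o4500142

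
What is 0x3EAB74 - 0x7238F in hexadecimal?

0x3787E5

Subtract column by column in base 16:
  4-F → 5 (borrow)
  7-8-1 → E (borrow)
  B-3-1 → 7
  A-2 → 8
  E-7 → 7
  3-0 → 3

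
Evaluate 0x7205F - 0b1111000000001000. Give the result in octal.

0o1430127

0x7205F = 0o1620137 in octal.
0b1111000000001000 = 0o170010 in octal.
Subtract column by column in base 8:
  7-0 → 7
  3-1 → 2
  1-0 → 1
  0-0 → 0
  2-7 → 3 (borrow)
  6-1-1 → 4
  1-0 → 1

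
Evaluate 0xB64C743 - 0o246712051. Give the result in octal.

0xB64C743 = 0o1331143503 in octal.
Subtract column by column in base 8:
  3-1 → 2
  0-5 → 3 (borrow)
  5-0-1 → 4
  3-2 → 1
  4-1 → 3
  1-7 → 2 (borrow)
  1-6-1 → 2 (borrow)
  3-4-1 → 6 (borrow)
  3-2-1 → 0
  1-0 → 1

0o1062231432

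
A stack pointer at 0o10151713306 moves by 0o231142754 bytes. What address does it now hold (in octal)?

0o10403056262

Add column by column in base 8, right to left:
  6+4 = 2 carry 1
  0+5+1 = 6
  3+7 = 2 carry 1
  3+2+1 = 6
  1+4 = 5
  7+1 = 0 carry 1
  1+1+1 = 3
  5+3 = 0 carry 1
  1+2+1 = 4
  0+0 = 0
  1+0 = 1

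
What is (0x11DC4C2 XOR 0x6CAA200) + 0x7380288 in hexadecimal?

0xF0F694A

First 0x11DC4C2 XOR 0x6CAA200 = 0x7D766C2.
Add column by column in base 16, right to left:
  2+8 = A
  C+8 = 4 carry 1
  6+2+1 = 9
  6+0 = 6
  7+8 = F
  D+3 = 0 carry 1
  7+7+1 = F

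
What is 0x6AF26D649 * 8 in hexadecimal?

Multiply each base-16 digit by 8, carrying:
  9×8 = 72 → write 8 carry 4
  4×8+4 = 36 → write 4 carry 2
  6×8+2 = 50 → write 2 carry 3
  D×8+3 = 107 → write B carry 6
  6×8+6 = 54 → write 6 carry 3
  2×8+3 = 19 → write 3 carry 1
  F×8+1 = 121 → write 9 carry 7
  A×8+7 = 87 → write 7 carry 5
  6×8+5 = 53 → write 5 carry 3
  remaining carry: 3

0x357936B248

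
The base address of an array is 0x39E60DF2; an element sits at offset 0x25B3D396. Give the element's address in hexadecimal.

0x5F99E188

Add column by column in base 16, right to left:
  2+6 = 8
  F+9 = 8 carry 1
  D+3+1 = 1 carry 1
  0+D+1 = E
  6+3 = 9
  E+B = 9 carry 1
  9+5+1 = F
  3+2 = 5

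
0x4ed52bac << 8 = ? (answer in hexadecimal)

0x4ed52bac00

Shifting left by 8 bits = 2 hex digits: append 2 zeros.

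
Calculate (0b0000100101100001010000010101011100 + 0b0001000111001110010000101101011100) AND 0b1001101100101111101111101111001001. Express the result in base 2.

0b1101100101111100001000010001000

Add column by column in base 2, right to left:
  0+0 = 0
  0+0 = 0
  1+1 = 0 carry 1
  1+1+1 = 1 carry 1
  1+1+1 = 1 carry 1
  0+0+1 = 1
  1+1 = 0 carry 1
  0+0+1 = 1
  1+1 = 0 carry 1
  0+1+1 = 0 carry 1
  1+0+1 = 0 carry 1
  0+1+1 = 0 carry 1
  0+0+1 = 1
  0+0 = 0
  0+0 = 0
  0+0 = 0
  1+1 = 0 carry 1
  0+0+1 = 1
  1+0 = 1
  0+1 = 1
  0+1 = 1
  0+1 = 1
  0+0 = 0
  1+0 = 1
  1+1 = 0 carry 1
  0+1+1 = 0 carry 1
  1+1+1 = 1 carry 1
  0+0+1 = 1
  0+0 = 0
  1+0 = 1
  0+1 = 1
Sum = 0b1101100101111100001000010111000; now AND with 0b1001101100101111101111101111001001:
  0001101100101111100001000010111000
& 1001101100101111101111101111001001
= 0001101100101111100001000010001000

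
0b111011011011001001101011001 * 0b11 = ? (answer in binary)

0b10110010010001011101000001011

Multiply each base-2 digit by 3, carrying:
  1×3 = 3 → write 1 carry 1
  0×3+1 = 1 → write 1
  0×3 = 0 → write 0
  1×3 = 3 → write 1 carry 1
  1×3+1 = 4 → write 0 carry 2
  0×3+2 = 2 → write 0 carry 1
  1×3+1 = 4 → write 0 carry 2
  0×3+2 = 2 → write 0 carry 1
  1×3+1 = 4 → write 0 carry 2
  1×3+2 = 5 → write 1 carry 2
  0×3+2 = 2 → write 0 carry 1
  0×3+1 = 1 → write 1
  1×3 = 3 → write 1 carry 1
  0×3+1 = 1 → write 1
  0×3 = 0 → write 0
  1×3 = 3 → write 1 carry 1
  1×3+1 = 4 → write 0 carry 2
  0×3+2 = 2 → write 0 carry 1
  1×3+1 = 4 → write 0 carry 2
  1×3+2 = 5 → write 1 carry 2
  0×3+2 = 2 → write 0 carry 1
  1×3+1 = 4 → write 0 carry 2
  1×3+2 = 5 → write 1 carry 2
  0×3+2 = 2 → write 0 carry 1
  1×3+1 = 4 → write 0 carry 2
  1×3+2 = 5 → write 1 carry 2
  1×3+2 = 5 → write 1 carry 2
  remaining carry: 10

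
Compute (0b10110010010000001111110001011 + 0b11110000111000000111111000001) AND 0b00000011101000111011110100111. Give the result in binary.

0b11001000010011100000100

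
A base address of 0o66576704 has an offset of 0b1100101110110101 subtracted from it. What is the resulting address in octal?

0o66431017

0b1100101110110101 = 0o145665 in octal.
Subtract column by column in base 8:
  4-5 → 7 (borrow)
  0-6-1 → 1 (borrow)
  7-6-1 → 0
  6-5 → 1
  7-4 → 3
  5-1 → 4
  6-0 → 6
  6-0 → 6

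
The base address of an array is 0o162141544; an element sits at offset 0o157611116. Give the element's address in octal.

0o341752662

Add column by column in base 8, right to left:
  4+6 = 2 carry 1
  4+1+1 = 6
  5+1 = 6
  1+1 = 2
  4+1 = 5
  1+6 = 7
  2+7 = 1 carry 1
  6+5+1 = 4 carry 1
  1+1+1 = 3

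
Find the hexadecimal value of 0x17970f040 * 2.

Multiply each base-16 digit by 2, carrying:
  0×2 = 0 → write 0
  4×2 = 8 → write 8
  0×2 = 0 → write 0
  f×2 = 30 → write e carry 1
  0×2+1 = 1 → write 1
  7×2 = 14 → write e
  9×2 = 18 → write 2 carry 1
  7×2+1 = 15 → write f
  1×2 = 2 → write 2

0x2f2e1e080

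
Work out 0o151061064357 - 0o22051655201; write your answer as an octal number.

0o127007207156

Subtract column by column in base 8:
  7-1 → 6
  5-0 → 5
  3-2 → 1
  4-5 → 7 (borrow)
  6-5-1 → 0
  0-6 → 2 (borrow)
  1-1-1 → 7 (borrow)
  6-5-1 → 0
  0-0 → 0
  1-2 → 7 (borrow)
  5-2-1 → 2
  1-0 → 1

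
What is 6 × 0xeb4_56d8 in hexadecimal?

0x583a0910

Multiply each base-16 digit by 6, carrying:
  8×6 = 48 → write 0 carry 3
  d×6+3 = 81 → write 1 carry 5
  6×6+5 = 41 → write 9 carry 2
  5×6+2 = 32 → write 0 carry 2
  4×6+2 = 26 → write a carry 1
  b×6+1 = 67 → write 3 carry 4
  e×6+4 = 88 → write 8 carry 5
  remaining carry: 5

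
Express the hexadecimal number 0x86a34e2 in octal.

0o1032432342

Expand each hex digit to 4 bits: 8=1000 6=0110 a=1010 3=0011 4=0100 e=1110 2=0010.
Group the bits in threes: 001 000 011 010 100 011 010 011 100 010 → 1032432342.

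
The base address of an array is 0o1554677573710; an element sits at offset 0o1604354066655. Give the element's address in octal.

0o3361253662565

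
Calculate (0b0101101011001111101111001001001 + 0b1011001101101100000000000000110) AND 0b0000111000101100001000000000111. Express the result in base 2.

Add column by column in base 2, right to left:
  1+0 = 1
  0+1 = 1
  0+1 = 1
  1+0 = 1
  0+0 = 0
  0+0 = 0
  1+0 = 1
  0+0 = 0
  0+0 = 0
  1+0 = 1
  1+0 = 1
  1+0 = 1
  1+0 = 1
  0+0 = 0
  1+0 = 1
  1+0 = 1
  1+0 = 1
  1+1 = 0 carry 1
  1+1+1 = 1 carry 1
  0+0+1 = 1
  0+1 = 1
  1+1 = 0 carry 1
  1+0+1 = 0 carry 1
  0+1+1 = 0 carry 1
  1+1+1 = 1 carry 1
  0+0+1 = 1
  1+0 = 1
  1+1 = 0 carry 1
  0+1+1 = 0 carry 1
  1+0+1 = 0 carry 1
  0+1+1 = 0 carry 1
  final carry 1
Sum = 0b10000111000111011101111001001111; now AND with 0b0000111000101100001000000000111:
  10000111000111011101111001001111
& 00000111000101100001000000000111
= 00000111000101000001000000000111

0b111000101000001000000000111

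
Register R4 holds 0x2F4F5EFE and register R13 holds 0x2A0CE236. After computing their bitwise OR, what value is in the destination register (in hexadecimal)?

0x2F4FFEFE

OR each hex digit independently (no carries):
  2|2=2, F|A=F, 4|0=4, F|C=F, 5|E=F, E|2=E, F|3=F, E|6=E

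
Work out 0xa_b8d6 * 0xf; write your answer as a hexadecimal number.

Multiply each base-16 digit by 15, carrying:
  6×15 = 90 → write a carry 5
  d×15+5 = 200 → write 8 carry 12
  8×15+12 = 132 → write 4 carry 8
  b×15+8 = 173 → write d carry 10
  a×15+10 = 160 → write 0 carry 10
  remaining carry: a

0xa0d48a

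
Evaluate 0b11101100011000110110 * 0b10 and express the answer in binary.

Multiply each base-2 digit by 2, carrying:
  0×2 = 0 → write 0
  1×2 = 2 → write 0 carry 1
  1×2+1 = 3 → write 1 carry 1
  0×2+1 = 1 → write 1
  1×2 = 2 → write 0 carry 1
  1×2+1 = 3 → write 1 carry 1
  0×2+1 = 1 → write 1
  0×2 = 0 → write 0
  0×2 = 0 → write 0
  1×2 = 2 → write 0 carry 1
  1×2+1 = 3 → write 1 carry 1
  0×2+1 = 1 → write 1
  0×2 = 0 → write 0
  0×2 = 0 → write 0
  1×2 = 2 → write 0 carry 1
  1×2+1 = 3 → write 1 carry 1
  0×2+1 = 1 → write 1
  1×2 = 2 → write 0 carry 1
  1×2+1 = 3 → write 1 carry 1
  1×2+1 = 3 → write 1 carry 1
  remaining carry: 1

0b111011000110001101100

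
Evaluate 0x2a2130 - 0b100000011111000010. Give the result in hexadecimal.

0b100000011111000010 = 0x207c2 in hexadecimal.
Subtract column by column in base 16:
  0-2 → e (borrow)
  3-c-1 → 6 (borrow)
  1-7-1 → 9 (borrow)
  2-0-1 → 1
  a-2 → 8
  2-0 → 2

0x28196e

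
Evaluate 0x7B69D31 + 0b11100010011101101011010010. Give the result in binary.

0x7B69D31 = 0b111101101101001110100110001 in binary.
Add column by column in base 2, right to left:
  1+0 = 1
  0+1 = 1
  0+0 = 0
  0+0 = 0
  1+1 = 0 carry 1
  1+0+1 = 0 carry 1
  0+1+1 = 0 carry 1
  0+1+1 = 0 carry 1
  1+0+1 = 0 carry 1
  0+1+1 = 0 carry 1
  1+0+1 = 0 carry 1
  1+1+1 = 1 carry 1
  1+1+1 = 1 carry 1
  0+0+1 = 1
  0+1 = 1
  1+1 = 0 carry 1
  0+1+1 = 0 carry 1
  1+0+1 = 0 carry 1
  1+0+1 = 0 carry 1
  0+1+1 = 0 carry 1
  1+0+1 = 0 carry 1
  1+0+1 = 0 carry 1
  0+0+1 = 1
  1+1 = 0 carry 1
  1+1+1 = 1 carry 1
  1+1+1 = 1 carry 1
  1+0+1 = 0 carry 1
  final carry 1

0b1011010000000111100000000011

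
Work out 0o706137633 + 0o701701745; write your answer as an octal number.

Add column by column in base 8, right to left:
  3+5 = 0 carry 1
  3+4+1 = 0 carry 1
  6+7+1 = 6 carry 1
  7+1+1 = 1 carry 1
  3+0+1 = 4
  1+7 = 0 carry 1
  6+1+1 = 0 carry 1
  0+0+1 = 1
  7+7 = 6 carry 1
  final carry 1

0o1610041600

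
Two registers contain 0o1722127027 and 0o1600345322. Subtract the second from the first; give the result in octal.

0o121561505

Subtract column by column in base 8:
  7-2 → 5
  2-2 → 0
  0-3 → 5 (borrow)
  7-5-1 → 1
  2-4 → 6 (borrow)
  1-3-1 → 5 (borrow)
  2-0-1 → 1
  2-0 → 2
  7-6 → 1
  1-1 → 0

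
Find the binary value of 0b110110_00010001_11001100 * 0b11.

Multiply each base-2 digit by 3, carrying:
  0×3 = 0 → write 0
  0×3 = 0 → write 0
  1×3 = 3 → write 1 carry 1
  1×3+1 = 4 → write 0 carry 2
  0×3+2 = 2 → write 0 carry 1
  0×3+1 = 1 → write 1
  1×3 = 3 → write 1 carry 1
  1×3+1 = 4 → write 0 carry 2
  1×3+2 = 5 → write 1 carry 2
  0×3+2 = 2 → write 0 carry 1
  0×3+1 = 1 → write 1
  0×3 = 0 → write 0
  1×3 = 3 → write 1 carry 1
  0×3+1 = 1 → write 1
  0×3 = 0 → write 0
  0×3 = 0 → write 0
  0×3 = 0 → write 0
  1×3 = 3 → write 1 carry 1
  1×3+1 = 4 → write 0 carry 2
  0×3+2 = 2 → write 0 carry 1
  1×3+1 = 4 → write 0 carry 2
  1×3+2 = 5 → write 1 carry 2
  remaining carry: 10

0b101000100011010101100100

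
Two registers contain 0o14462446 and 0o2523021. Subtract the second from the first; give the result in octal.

Subtract column by column in base 8:
  6-1 → 5
  4-2 → 2
  4-0 → 4
  2-3 → 7 (borrow)
  6-2-1 → 3
  4-5 → 7 (borrow)
  4-2-1 → 1
  1-0 → 1

0o11737425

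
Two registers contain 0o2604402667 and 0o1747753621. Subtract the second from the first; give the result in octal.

Subtract column by column in base 8:
  7-1 → 6
  6-2 → 4
  6-6 → 0
  2-3 → 7 (borrow)
  0-5-1 → 2 (borrow)
  4-7-1 → 4 (borrow)
  4-7-1 → 4 (borrow)
  0-4-1 → 3 (borrow)
  6-7-1 → 6 (borrow)
  2-1-1 → 0

0o634427046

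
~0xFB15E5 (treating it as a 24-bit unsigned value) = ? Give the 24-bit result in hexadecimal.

0x04EA1A

Each hex digit d becomes F−d:
  F→0, B→4, 1→E, 5→A, E→1, 5→A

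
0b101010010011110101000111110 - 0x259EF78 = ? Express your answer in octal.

0b101010010011110101000111110 = 0o522365076 in octal.
0x259EF78 = 0o226367570 in octal.
Subtract column by column in base 8:
  6-0 → 6
  7-7 → 0
  0-5 → 3 (borrow)
  5-7-1 → 5 (borrow)
  6-6-1 → 7 (borrow)
  3-3-1 → 7 (borrow)
  2-6-1 → 3 (borrow)
  2-2-1 → 7 (borrow)
  5-2-1 → 2

0o273775306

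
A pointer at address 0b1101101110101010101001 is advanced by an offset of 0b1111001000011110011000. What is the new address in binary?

0b11100110111001001000001

Add column by column in base 2, right to left:
  1+0 = 1
  0+0 = 0
  0+0 = 0
  1+1 = 0 carry 1
  0+1+1 = 0 carry 1
  1+0+1 = 0 carry 1
  0+0+1 = 1
  1+1 = 0 carry 1
  0+1+1 = 0 carry 1
  1+1+1 = 1 carry 1
  0+1+1 = 0 carry 1
  1+0+1 = 0 carry 1
  0+0+1 = 1
  1+0 = 1
  1+0 = 1
  1+1 = 0 carry 1
  0+0+1 = 1
  1+0 = 1
  1+1 = 0 carry 1
  0+1+1 = 0 carry 1
  1+1+1 = 1 carry 1
  1+1+1 = 1 carry 1
  final carry 1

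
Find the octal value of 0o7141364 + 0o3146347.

0o12307733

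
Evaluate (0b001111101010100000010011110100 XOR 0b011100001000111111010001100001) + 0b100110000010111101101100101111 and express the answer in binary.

0b111001100101011100101111000100

First 0b001111101010100000010011110100 XOR 0b011100001000111111010001100001 = 0b010011100010011111000010010101.
Add column by column in base 2, right to left:
  1+1 = 0 carry 1
  0+1+1 = 0 carry 1
  1+1+1 = 1 carry 1
  0+1+1 = 0 carry 1
  1+0+1 = 0 carry 1
  0+1+1 = 0 carry 1
  0+0+1 = 1
  1+0 = 1
  0+1 = 1
  0+1 = 1
  0+0 = 0
  0+1 = 1
  1+1 = 0 carry 1
  1+0+1 = 0 carry 1
  1+1+1 = 1 carry 1
  1+1+1 = 1 carry 1
  1+1+1 = 1 carry 1
  0+1+1 = 0 carry 1
  0+0+1 = 1
  1+1 = 0 carry 1
  0+0+1 = 1
  0+0 = 0
  0+0 = 0
  1+0 = 1
  1+0 = 1
  1+1 = 0 carry 1
  0+1+1 = 0 carry 1
  0+0+1 = 1
  1+0 = 1
  0+1 = 1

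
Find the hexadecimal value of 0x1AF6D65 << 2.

0x6BDB594

2 bits is not a whole number of base-16 digits; in binary: 1101011110110110101100101 << 2 = 110101111011011010110010100.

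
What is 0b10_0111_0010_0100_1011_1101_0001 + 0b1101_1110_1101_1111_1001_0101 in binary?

0b11010100010010101101100110

Add column by column in base 2, right to left:
  1+1 = 0 carry 1
  0+0+1 = 1
  0+1 = 1
  0+0 = 0
  1+1 = 0 carry 1
  0+0+1 = 1
  1+0 = 1
  1+1 = 0 carry 1
  1+1+1 = 1 carry 1
  1+1+1 = 1 carry 1
  0+1+1 = 0 carry 1
  1+1+1 = 1 carry 1
  0+1+1 = 0 carry 1
  0+0+1 = 1
  1+1 = 0 carry 1
  0+1+1 = 0 carry 1
  0+0+1 = 1
  1+1 = 0 carry 1
  0+1+1 = 0 carry 1
  0+1+1 = 0 carry 1
  1+1+1 = 1 carry 1
  1+0+1 = 0 carry 1
  1+1+1 = 1 carry 1
  0+1+1 = 0 carry 1
  0+0+1 = 1
  1+0 = 1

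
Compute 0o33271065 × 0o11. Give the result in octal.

0o366201735

Multiply each base-8 digit by 9, carrying:
  5×9 = 45 → write 5 carry 5
  6×9+5 = 59 → write 3 carry 7
  0×9+7 = 7 → write 7
  1×9 = 9 → write 1 carry 1
  7×9+1 = 64 → write 0 carry 8
  2×9+8 = 26 → write 2 carry 3
  3×9+3 = 30 → write 6 carry 3
  3×9+3 = 30 → write 6 carry 3
  remaining carry: 3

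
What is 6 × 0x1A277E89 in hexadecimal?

Multiply each base-16 digit by 6, carrying:
  9×6 = 54 → write 6 carry 3
  8×6+3 = 51 → write 3 carry 3
  E×6+3 = 87 → write 7 carry 5
  7×6+5 = 47 → write F carry 2
  7×6+2 = 44 → write C carry 2
  2×6+2 = 14 → write E
  A×6 = 60 → write C carry 3
  1×6+3 = 9 → write 9

0x9CECF736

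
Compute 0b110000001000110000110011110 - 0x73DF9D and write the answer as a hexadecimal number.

0x5908201

0b110000001000110000110011110 = 0x604619E in hexadecimal.
Subtract column by column in base 16:
  E-D → 1
  9-9 → 0
  1-F → 2 (borrow)
  6-D-1 → 8 (borrow)
  4-3-1 → 0
  0-7 → 9 (borrow)
  6-0-1 → 5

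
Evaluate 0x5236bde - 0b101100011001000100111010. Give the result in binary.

0x5236bde = 0b101001000110110101111011110 in binary.
Subtract column by column in base 2:
  0-0 → 0
  1-1 → 0
  1-0 → 1
  1-1 → 0
  1-1 → 0
  0-1 → 1 (borrow)
  1-0-1 → 0
  1-0 → 1
  1-1 → 0
  1-0 → 1
  0-0 → 0
  1-0 → 1
  0-1 → 1 (borrow)
  1-0-1 → 0
  1-0 → 1
  0-1 → 1 (borrow)
  1-1-1 → 1 (borrow)
  1-0-1 → 0
  0-0 → 0
  0-0 → 0
  0-1 → 1 (borrow)
  1-1-1 → 1 (borrow)
  0-0-1 → 1 (borrow)
  0-1-1 → 0 (borrow)
  1-0-1 → 0
  0-0 → 0
  1-0 → 1

0b100011100011101101010100100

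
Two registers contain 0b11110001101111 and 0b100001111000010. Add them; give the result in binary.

Add column by column in base 2, right to left:
  1+0 = 1
  1+1 = 0 carry 1
  1+0+1 = 0 carry 1
  1+0+1 = 0 carry 1
  0+0+1 = 1
  1+0 = 1
  1+1 = 0 carry 1
  0+1+1 = 0 carry 1
  0+1+1 = 0 carry 1
  0+1+1 = 0 carry 1
  1+0+1 = 0 carry 1
  1+0+1 = 0 carry 1
  1+0+1 = 0 carry 1
  1+0+1 = 0 carry 1
  0+1+1 = 0 carry 1
  final carry 1

0b1000000000110001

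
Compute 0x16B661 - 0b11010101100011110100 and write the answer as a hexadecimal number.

0x95D6D

0b11010101100011110100 = 0xD58F4 in hexadecimal.
Subtract column by column in base 16:
  1-4 → D (borrow)
  6-F-1 → 6 (borrow)
  6-8-1 → D (borrow)
  B-5-1 → 5
  6-D → 9 (borrow)
  1-0-1 → 0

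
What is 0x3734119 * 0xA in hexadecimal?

0x22808AFA

Multiply each base-16 digit by 10, carrying:
  9×10 = 90 → write A carry 5
  1×10+5 = 15 → write F
  1×10 = 10 → write A
  4×10 = 40 → write 8 carry 2
  3×10+2 = 32 → write 0 carry 2
  7×10+2 = 72 → write 8 carry 4
  3×10+4 = 34 → write 2 carry 2
  remaining carry: 2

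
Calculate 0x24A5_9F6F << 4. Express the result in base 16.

Shifting left by 4 bits = 1 hex digit: append 1 zero.

0x24A59F6F0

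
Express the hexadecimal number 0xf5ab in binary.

0b1111010110101011

Expand each hex digit to 4 bits: f=1111 5=0101 a=1010 b=1011.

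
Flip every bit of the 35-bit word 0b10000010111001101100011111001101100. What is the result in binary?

0b01111101000110010011100000110010011

Invert each bit: 10000010111001101100011111001101100 → 01111101000110010011100000110010011.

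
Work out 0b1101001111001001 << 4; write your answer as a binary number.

Left shift by 4: append 4 zero bits.

0b11010011110010010000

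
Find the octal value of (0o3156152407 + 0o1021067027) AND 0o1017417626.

Add column by column in base 8, right to left:
  7+7 = 6 carry 1
  0+2+1 = 3
  4+0 = 4
  2+7 = 1 carry 1
  5+6+1 = 4 carry 1
  1+0+1 = 2
  6+1 = 7
  5+2 = 7
  1+0 = 1
  3+1 = 4
Sum = 0o4177241436; now AND with 0o1017417626:
  4&1=0, 1&0=0, 7&1=1, 7&7=7, 2&4=0, 4&1=0, 1&7=1, 4&6=4, 3&2=2, 6&6=6

0o17001426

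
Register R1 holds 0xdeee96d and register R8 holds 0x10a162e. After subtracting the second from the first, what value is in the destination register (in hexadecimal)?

0xce4d33f

Subtract column by column in base 16:
  d-e → f (borrow)
  6-2-1 → 3
  9-6 → 3
  e-1 → d
  e-a → 4
  e-0 → e
  d-1 → c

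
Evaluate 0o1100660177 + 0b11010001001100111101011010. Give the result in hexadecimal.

0o1100660177 = 0x903607F in hexadecimal.
0b11010001001100111101011010 = 0x344CF5A in hexadecimal.
Add column by column in base 16, right to left:
  F+A = 9 carry 1
  7+5+1 = D
  0+F = F
  6+C = 2 carry 1
  3+4+1 = 8
  0+4 = 4
  9+3 = C

0xC482FD9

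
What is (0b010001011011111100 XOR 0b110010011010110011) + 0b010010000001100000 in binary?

0b110101000010101111

First 0b010001011011111100 XOR 0b110010011010110011 = 0b100011000001001111.
Add column by column in base 2, right to left:
  1+0 = 1
  1+0 = 1
  1+0 = 1
  1+0 = 1
  0+0 = 0
  0+1 = 1
  1+1 = 0 carry 1
  0+0+1 = 1
  0+0 = 0
  0+0 = 0
  0+0 = 0
  0+0 = 0
  1+0 = 1
  1+1 = 0 carry 1
  0+0+1 = 1
  0+0 = 0
  0+1 = 1
  1+0 = 1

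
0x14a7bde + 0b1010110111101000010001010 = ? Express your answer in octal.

0o251446150

0x14a7bde = 0o122475736 in octal.
0b1010110111101000010001010 = 0o126750212 in octal.
Add column by column in base 8, right to left:
  6+2 = 0 carry 1
  3+1+1 = 5
  7+2 = 1 carry 1
  5+0+1 = 6
  7+5 = 4 carry 1
  4+7+1 = 4 carry 1
  2+6+1 = 1 carry 1
  2+2+1 = 5
  1+1 = 2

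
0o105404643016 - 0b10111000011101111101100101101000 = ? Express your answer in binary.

0b101110011100110110110110010100110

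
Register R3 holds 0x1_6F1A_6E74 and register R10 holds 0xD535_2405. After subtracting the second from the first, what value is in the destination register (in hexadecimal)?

Subtract column by column in base 16:
  4-5 → F (borrow)
  7-0-1 → 6
  E-4 → A
  6-2 → 4
  A-5 → 5
  1-3 → E (borrow)
  F-5-1 → 9
  6-D → 9 (borrow)
  1-0-1 → 0

0x99E54A6F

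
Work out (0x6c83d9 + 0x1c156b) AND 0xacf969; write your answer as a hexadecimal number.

Add column by column in base 16, right to left:
  9+b = 4 carry 1
  d+6+1 = 4 carry 1
  3+5+1 = 9
  8+1 = 9
  c+c = 8 carry 1
  6+1+1 = 8
Sum = 0x889944; now AND with 0xacf969:
  8&a=8, 8&c=8, 9&f=9, 9&9=9, 4&6=4, 4&9=0

0x889940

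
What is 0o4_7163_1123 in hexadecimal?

Each octal digit is 3 bits: 4=100 7=111 1=001 6=110 3=011 1=001 1=001 2=010 3=011.
Group the bits into nibbles: 0100 1110 0111 0011 0010 0101 0011 → 4E73253.

0x4E73253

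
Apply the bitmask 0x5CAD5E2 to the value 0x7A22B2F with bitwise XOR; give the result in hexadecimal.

0x268FECD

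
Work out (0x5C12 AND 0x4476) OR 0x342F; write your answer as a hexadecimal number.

0x5C12 AND 0x4476 = 0x4412.
Then OR with 0x342F.

0x743F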